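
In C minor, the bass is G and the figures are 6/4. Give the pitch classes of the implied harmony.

G, C, Eb

A fourth above G in this key is C.
A sixth above G in this key is Eb.
Together with the bass G, this spells C minor in second inversion.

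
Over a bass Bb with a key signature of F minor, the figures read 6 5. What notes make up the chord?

The written figures 6 5 are shorthand for 6/5/3: the 3 is implied.
A third above Bb in this key is Db.
A fifth above Bb in this key is F.
A sixth above Bb in this key is G.
Together with the bass Bb, this spells G half-diminished seventh in first inversion.

Bb, Db, F, G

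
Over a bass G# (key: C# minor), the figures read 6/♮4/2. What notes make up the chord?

A second above G# in this key is A.
A fourth above G# in this key is C#, made natural (C) by the ♮ figure.
A sixth above G# in this key is E.
Together with the bass G#, this spells A minor-major seventh in third inversion.

G#, A, C, E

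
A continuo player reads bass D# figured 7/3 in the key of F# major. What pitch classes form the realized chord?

D#, F#, A#, C#

The written figures 7/3 are shorthand for 7/5/3: the 5 is implied.
A third above D# in this key is F#.
A fifth above D# in this key is A#.
A seventh above D# in this key is C#.
Together with the bass D#, this spells D# minor seventh in root position.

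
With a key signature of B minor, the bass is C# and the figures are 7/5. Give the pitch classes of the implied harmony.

The written figures 7/5 are shorthand for 7/5/3: the 3 is implied.
A third above C# in this key is E.
A fifth above C# in this key is G.
A seventh above C# in this key is B.
Together with the bass C#, this spells C# half-diminished seventh in root position.

C#, E, G, B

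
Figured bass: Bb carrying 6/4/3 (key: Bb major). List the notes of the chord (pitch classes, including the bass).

Bb, D, Eb, G

A third above Bb in this key is D.
A fourth above Bb in this key is Eb.
A sixth above Bb in this key is G.
Together with the bass Bb, this spells Eb major seventh in second inversion.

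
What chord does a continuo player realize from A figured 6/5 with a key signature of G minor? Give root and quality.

F dominant seventh

The figures 6/5 indicate a seventh chord in first inversion.
In first inversion the root lies a sixth above the bass: a sixth above A in G minor is F.
The chord tones are A, C, Eb, F, giving F dominant seventh.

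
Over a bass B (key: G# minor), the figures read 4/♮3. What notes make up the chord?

The written figures 4/♮3 are shorthand for 6/4/3: the 6 is implied.
A third above B in this key is D#, made natural (D) by the ♮ figure.
A fourth above B in this key is E.
A sixth above B in this key is G#.
Together with the bass B, this spells E dominant seventh in second inversion.

B, D, E, G#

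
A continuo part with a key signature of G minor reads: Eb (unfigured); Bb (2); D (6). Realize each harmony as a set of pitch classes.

Eb, G, Bb | Bb, C, Eb, G | D, F, Bb

Eb (5/3): Eb, G, Bb.
Bb (6/4/2): Bb, C, Eb, G.
D (6/3): D, F, Bb.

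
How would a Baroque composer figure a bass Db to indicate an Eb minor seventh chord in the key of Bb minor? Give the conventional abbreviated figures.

4/2

Db is the seventh of Eb minor seventh, so the chord is in third inversion.
A seventh chord in third inversion is figured 6/4/2, conventionally abbreviated 4/2.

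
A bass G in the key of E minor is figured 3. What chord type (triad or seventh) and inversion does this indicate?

3 is shorthand for 5/3.
Intervals of 5/3 above the bass form a triad; the bass is the root, so this is root position.

triad, root position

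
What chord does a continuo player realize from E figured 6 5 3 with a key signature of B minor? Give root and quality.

C# half-diminished seventh

The figures 6 5 3 indicate a seventh chord in first inversion.
In first inversion the root lies a sixth above the bass: a sixth above E in B minor is C#.
The chord tones are E, G, B, C#, giving C# half-diminished seventh.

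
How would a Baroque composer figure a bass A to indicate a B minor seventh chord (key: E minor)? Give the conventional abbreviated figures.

A is the seventh of B minor seventh, so the chord is in third inversion.
A seventh chord in third inversion is figured 6/4/2, conventionally abbreviated 4/2.

4/2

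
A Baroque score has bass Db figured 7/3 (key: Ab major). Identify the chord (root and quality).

The figures 7/3 indicate a seventh chord in root position.
In root position the bass is the root, so the root is Db.
The chord tones are Db, F, Ab, C, giving Db major seventh.

Db major seventh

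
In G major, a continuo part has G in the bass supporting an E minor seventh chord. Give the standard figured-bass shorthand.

G is the third of E minor seventh, so the chord is in first inversion.
A seventh chord in first inversion is figured 6/5/3, conventionally abbreviated 6/5.

6/5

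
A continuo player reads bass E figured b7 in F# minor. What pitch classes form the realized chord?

The written figures b7 are shorthand for 7/5/3: the 5/3 are implied.
A third above E in this key is G#.
A fifth above E in this key is B.
A seventh above E in this key is D, lowered to Db by the flat.

E, G#, B, Db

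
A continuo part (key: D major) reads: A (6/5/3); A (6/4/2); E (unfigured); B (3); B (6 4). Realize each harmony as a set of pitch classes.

A (6/5/3): A, C#, E, F#.
A (6/4/2): A, B, D, F#.
E (5/3): E, G, B.
B (5/3): B, D, F#.
B (6/4): B, E, G.

A, C#, E, F# | A, B, D, F# | E, G, B | B, D, F# | B, E, G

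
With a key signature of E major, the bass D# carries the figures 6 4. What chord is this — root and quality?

G# minor

The figures 6 4 indicate a triad in second inversion.
In second inversion the root lies a fourth above the bass: a fourth above D# in E major is G#.
The chord tones are D#, G#, B, giving G# minor.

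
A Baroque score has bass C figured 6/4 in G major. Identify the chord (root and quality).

F# diminished

The figures 6/4 indicate a triad in second inversion.
In second inversion the root lies a fourth above the bass: a fourth above C in G major is F#.
The chord tones are C, F#, A, giving F# diminished.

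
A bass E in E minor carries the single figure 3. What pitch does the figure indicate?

Counting 2 letter steps above E lands on G; in E minor, that letter is G.

G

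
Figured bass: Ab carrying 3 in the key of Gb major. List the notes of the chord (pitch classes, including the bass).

The written figures 3 are shorthand for 5/3: the 5 is implied.
A third above Ab in this key is Cb.
A fifth above Ab in this key is Eb.
Together with the bass Ab, this spells Ab minor in root position.

Ab, Cb, Eb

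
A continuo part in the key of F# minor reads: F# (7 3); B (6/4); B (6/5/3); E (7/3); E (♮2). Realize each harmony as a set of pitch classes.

F# (7/5/3): F#, A, C#, E.
B (6/4): B, E, G#.
B (6/5/3): B, D, F#, G#.
E (7/5/3): E, G#, B, D.
E (6/4/♮2): E, F, A, C#.

F#, A, C#, E | B, E, G# | B, D, F#, G# | E, G#, B, D | E, F, A, C#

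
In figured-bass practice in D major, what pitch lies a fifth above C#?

G

Counting 4 letter steps above C# lands on G; in D major, that letter is G.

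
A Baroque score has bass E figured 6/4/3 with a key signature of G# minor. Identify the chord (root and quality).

A# half-diminished seventh

The figures 6/4/3 indicate a seventh chord in second inversion.
In second inversion the root lies a fourth above the bass: a fourth above E in G# minor is A#.
The chord tones are E, G#, A#, C#, giving A# half-diminished seventh.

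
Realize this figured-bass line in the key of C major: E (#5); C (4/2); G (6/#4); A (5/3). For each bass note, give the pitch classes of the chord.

E, G, B# | C, D, F, A | G, C#, E | A, C, E

E (#5/3): E, G, B#.
C (6/4/2): C, D, F, A.
G (6/#4): G, C#, E.
A (5/3): A, C, E.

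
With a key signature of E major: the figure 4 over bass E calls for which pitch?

Counting 3 letter steps above E lands on A; in E major, that letter is A.

A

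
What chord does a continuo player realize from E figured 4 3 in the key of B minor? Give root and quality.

The figures 4 3 indicate a seventh chord in second inversion.
In second inversion the root lies a fourth above the bass: a fourth above E in B minor is A.
The chord tones are E, G, A, C#, giving A dominant seventh.

A dominant seventh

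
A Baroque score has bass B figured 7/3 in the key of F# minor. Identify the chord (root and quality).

B minor seventh

The figures 7/3 indicate a seventh chord in root position.
In root position the bass is the root, so the root is B.
The chord tones are B, D, F#, A, giving B minor seventh.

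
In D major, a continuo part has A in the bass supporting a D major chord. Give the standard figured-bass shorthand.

6/4

A is the fifth of D major, so the chord is in second inversion.
A triad in second inversion is figured 6/4, conventionally abbreviated 6/4.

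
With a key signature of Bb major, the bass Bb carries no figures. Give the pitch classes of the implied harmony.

An unfigured bass implies 5/3.
A third above Bb in this key is D.
A fifth above Bb in this key is F.
Together with the bass Bb, this spells Bb major in root position.

Bb, D, F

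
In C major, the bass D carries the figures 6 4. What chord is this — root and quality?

G major

The figures 6 4 indicate a triad in second inversion.
In second inversion the root lies a fourth above the bass: a fourth above D in C major is G.
The chord tones are D, G, B, giving G major.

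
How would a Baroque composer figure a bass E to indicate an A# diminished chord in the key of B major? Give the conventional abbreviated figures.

E is the fifth of A# diminished, so the chord is in second inversion.
A triad in second inversion is figured 6/4, conventionally abbreviated 6/4.

6/4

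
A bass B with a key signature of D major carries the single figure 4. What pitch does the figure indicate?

E

Counting 3 letter steps above B lands on E; in D major, that letter is E.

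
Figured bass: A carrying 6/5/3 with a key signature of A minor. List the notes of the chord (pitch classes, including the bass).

A, C, E, F

A third above A in this key is C.
A fifth above A in this key is E.
A sixth above A in this key is F.
Together with the bass A, this spells F major seventh in first inversion.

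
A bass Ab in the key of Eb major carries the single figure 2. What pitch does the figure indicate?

Bb

Counting 1 letter step above Ab lands on B; in Eb major, that letter is Bb.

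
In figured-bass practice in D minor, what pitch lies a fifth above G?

Counting 4 letter steps above G lands on D; in D minor, that letter is D.

D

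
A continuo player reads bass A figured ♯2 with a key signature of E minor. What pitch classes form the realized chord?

A, B#, D, F#

The written figures ♯2 are shorthand for 6/4/2: the 6/4 are implied.
A second above A in this key is B, raised to B# by the sharp.
A fourth above A in this key is D.
A sixth above A in this key is F#.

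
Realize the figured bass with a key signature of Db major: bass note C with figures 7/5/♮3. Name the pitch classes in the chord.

C, E, Gb, Bb

A third above C in this key is Eb, made natural (E) by the ♮ figure.
A fifth above C in this key is Gb.
A seventh above C in this key is Bb.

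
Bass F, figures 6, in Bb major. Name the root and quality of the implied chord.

The figures 6 indicate a triad in first inversion.
In first inversion the root lies a sixth above the bass: a sixth above F in Bb major is D.
The chord tones are F, A, D, giving D minor.

D minor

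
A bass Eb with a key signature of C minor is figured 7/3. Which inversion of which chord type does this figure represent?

seventh chord, root position

7/3 is shorthand for 7/5/3.
Intervals of 7/5/3 above the bass form a seventh chord; the bass is the root, so this is root position.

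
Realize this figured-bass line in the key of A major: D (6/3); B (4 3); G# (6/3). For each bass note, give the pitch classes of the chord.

D, F#, B | B, D, E, G# | G#, B, E

D (6/3): D, F#, B.
B (6/4/3): B, D, E, G#.
G# (6/3): G#, B, E.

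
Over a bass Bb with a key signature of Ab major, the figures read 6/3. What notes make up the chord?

Bb, Db, G

A third above Bb in this key is Db.
A sixth above Bb in this key is G.
Together with the bass Bb, this spells G diminished in first inversion.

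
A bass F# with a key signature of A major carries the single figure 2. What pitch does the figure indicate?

G#

Counting 1 letter step above F# lands on G; in A major, that letter is G#.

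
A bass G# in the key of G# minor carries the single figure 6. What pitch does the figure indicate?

Counting 5 letter steps above G# lands on E; in G# minor, that letter is E.

E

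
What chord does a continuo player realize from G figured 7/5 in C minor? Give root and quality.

G minor seventh

The figures 7/5 indicate a seventh chord in root position.
In root position the bass is the root, so the root is G.
The chord tones are G, Bb, D, F, giving G minor seventh.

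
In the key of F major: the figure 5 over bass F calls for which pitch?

Counting 4 letter steps above F lands on C; in F major, that letter is C.

C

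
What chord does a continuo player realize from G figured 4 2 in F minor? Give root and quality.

Ab major seventh

The figures 4 2 indicate a seventh chord in third inversion.
In third inversion the root lies a second above the bass: a second above G in F minor is Ab.
The chord tones are G, Ab, C, Eb, giving Ab major seventh.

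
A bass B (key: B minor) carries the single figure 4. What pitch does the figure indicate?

Counting 3 letter steps above B lands on E; in B minor, that letter is E.

E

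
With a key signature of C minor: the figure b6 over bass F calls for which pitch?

Db

Counting 5 letter steps above F lands on D; in C minor, that letter is D.
The b6 figure lowers it a semitone, giving Db.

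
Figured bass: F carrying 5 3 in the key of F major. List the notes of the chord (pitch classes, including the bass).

A third above F in this key is A.
A fifth above F in this key is C.
Together with the bass F, this spells F major in root position.

F, A, C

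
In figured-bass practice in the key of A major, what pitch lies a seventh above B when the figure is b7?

Ab

Counting 6 letter steps above B lands on A; in A major, that letter is A.
The b7 figure lowers it a semitone, giving Ab.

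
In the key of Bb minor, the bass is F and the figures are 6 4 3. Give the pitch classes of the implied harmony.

A third above F in this key is Ab.
A fourth above F in this key is Bb.
A sixth above F in this key is Db.
Together with the bass F, this spells Bb minor seventh in second inversion.

F, Ab, Bb, Db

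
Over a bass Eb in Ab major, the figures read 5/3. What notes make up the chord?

A third above Eb in this key is G.
A fifth above Eb in this key is Bb.
Together with the bass Eb, this spells Eb major in root position.

Eb, G, Bb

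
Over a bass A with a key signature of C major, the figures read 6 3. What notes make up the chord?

A, C, F

A third above A in this key is C.
A sixth above A in this key is F.
Together with the bass A, this spells F major in first inversion.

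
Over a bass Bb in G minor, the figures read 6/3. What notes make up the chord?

Bb, D, G

A third above Bb in this key is D.
A sixth above Bb in this key is G.
Together with the bass Bb, this spells G minor in first inversion.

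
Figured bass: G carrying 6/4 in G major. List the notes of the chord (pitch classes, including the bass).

A fourth above G in this key is C.
A sixth above G in this key is E.
Together with the bass G, this spells C major in second inversion.

G, C, E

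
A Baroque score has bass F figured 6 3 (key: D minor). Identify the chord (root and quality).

D minor

The figures 6 3 indicate a triad in first inversion.
In first inversion the root lies a sixth above the bass: a sixth above F in D minor is D.
The chord tones are F, A, D, giving D minor.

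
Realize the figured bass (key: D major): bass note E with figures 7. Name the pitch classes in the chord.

The written figures 7 are shorthand for 7/5/3: the 5/3 are implied.
A third above E in this key is G.
A fifth above E in this key is B.
A seventh above E in this key is D.
Together with the bass E, this spells E minor seventh in root position.

E, G, B, D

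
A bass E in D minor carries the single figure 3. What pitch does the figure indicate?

G

Counting 2 letter steps above E lands on G; in D minor, that letter is G.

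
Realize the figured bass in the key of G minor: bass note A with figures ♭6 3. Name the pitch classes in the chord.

A, C, Fb

A third above A in this key is C.
A sixth above A in this key is F, lowered to Fb by the flat.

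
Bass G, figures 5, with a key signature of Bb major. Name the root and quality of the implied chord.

The figures 5 indicate a triad in root position.
In root position the bass is the root, so the root is G.
The chord tones are G, Bb, D, giving G minor.

G minor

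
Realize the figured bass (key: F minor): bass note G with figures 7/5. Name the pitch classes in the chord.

The written figures 7/5 are shorthand for 7/5/3: the 3 is implied.
A third above G in this key is Bb.
A fifth above G in this key is Db.
A seventh above G in this key is F.
Together with the bass G, this spells G half-diminished seventh in root position.

G, Bb, Db, F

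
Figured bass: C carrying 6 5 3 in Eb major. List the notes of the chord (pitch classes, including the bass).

C, Eb, G, Ab

A third above C in this key is Eb.
A fifth above C in this key is G.
A sixth above C in this key is Ab.
Together with the bass C, this spells Ab major seventh in first inversion.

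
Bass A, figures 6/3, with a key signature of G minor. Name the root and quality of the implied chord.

The figures 6/3 indicate a triad in first inversion.
In first inversion the root lies a sixth above the bass: a sixth above A in G minor is F.
The chord tones are A, C, F, giving F major.

F major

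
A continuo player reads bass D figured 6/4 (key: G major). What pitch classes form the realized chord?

D, G, B

A fourth above D in this key is G.
A sixth above D in this key is B.
Together with the bass D, this spells G major in second inversion.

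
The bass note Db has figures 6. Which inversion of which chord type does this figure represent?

6 is shorthand for 6/3.
Intervals of 6/3 above the bass form a triad; the bass is the third, so this is first inversion.

triad, first inversion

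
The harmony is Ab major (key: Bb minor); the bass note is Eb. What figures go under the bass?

Eb is the fifth of Ab major, so the chord is in second inversion.
A triad in second inversion is figured 6/4, conventionally abbreviated 6/4.

6/4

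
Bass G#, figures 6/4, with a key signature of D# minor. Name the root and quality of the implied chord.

The figures 6/4 indicate a triad in second inversion.
In second inversion the root lies a fourth above the bass: a fourth above G# in D# minor is C#.
The chord tones are G#, C#, E#, giving C# major.

C# major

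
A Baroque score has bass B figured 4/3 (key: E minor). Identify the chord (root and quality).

The figures 4/3 indicate a seventh chord in second inversion.
In second inversion the root lies a fourth above the bass: a fourth above B in E minor is E.
The chord tones are B, D, E, G, giving E minor seventh.

E minor seventh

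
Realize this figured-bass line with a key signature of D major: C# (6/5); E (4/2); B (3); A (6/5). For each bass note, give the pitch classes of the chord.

C#, E, G, A | E, F#, A, C# | B, D, F# | A, C#, E, F#

C# (6/5/3): C#, E, G, A.
E (6/4/2): E, F#, A, C#.
B (5/3): B, D, F#.
A (6/5/3): A, C#, E, F#.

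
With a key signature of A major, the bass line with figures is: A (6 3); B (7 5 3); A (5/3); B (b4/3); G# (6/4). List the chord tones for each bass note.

A, C#, F# | B, D, F#, A | A, C#, E | B, D, Eb, G# | G#, C#, E

A (6/3): A, C#, F#.
B (7/5/3): B, D, F#, A.
A (5/3): A, C#, E.
B (6/b4/3): B, D, Eb, G#.
G# (6/4): G#, C#, E.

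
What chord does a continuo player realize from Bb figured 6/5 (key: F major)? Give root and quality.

G minor seventh

The figures 6/5 indicate a seventh chord in first inversion.
In first inversion the root lies a sixth above the bass: a sixth above Bb in F major is G.
The chord tones are Bb, D, F, G, giving G minor seventh.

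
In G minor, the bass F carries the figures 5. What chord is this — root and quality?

F major

The figures 5 indicate a triad in root position.
In root position the bass is the root, so the root is F.
The chord tones are F, A, C, giving F major.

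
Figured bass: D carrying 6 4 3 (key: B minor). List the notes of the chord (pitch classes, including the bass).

A third above D in this key is F#.
A fourth above D in this key is G.
A sixth above D in this key is B.
Together with the bass D, this spells G major seventh in second inversion.

D, F#, G, B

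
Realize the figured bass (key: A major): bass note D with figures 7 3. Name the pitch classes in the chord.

The written figures 7 3 are shorthand for 7/5/3: the 5 is implied.
A third above D in this key is F#.
A fifth above D in this key is A.
A seventh above D in this key is C#.
Together with the bass D, this spells D major seventh in root position.

D, F#, A, C#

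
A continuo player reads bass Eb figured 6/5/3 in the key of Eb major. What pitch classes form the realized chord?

A third above Eb in this key is G.
A fifth above Eb in this key is Bb.
A sixth above Eb in this key is C.
Together with the bass Eb, this spells C minor seventh in first inversion.

Eb, G, Bb, C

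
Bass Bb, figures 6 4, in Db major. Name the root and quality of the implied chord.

The figures 6 4 indicate a triad in second inversion.
In second inversion the root lies a fourth above the bass: a fourth above Bb in Db major is Eb.
The chord tones are Bb, Eb, Gb, giving Eb minor.

Eb minor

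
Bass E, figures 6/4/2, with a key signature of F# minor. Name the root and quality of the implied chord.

F# minor seventh

The figures 6/4/2 indicate a seventh chord in third inversion.
In third inversion the root lies a second above the bass: a second above E in F# minor is F#.
The chord tones are E, F#, A, C#, giving F# minor seventh.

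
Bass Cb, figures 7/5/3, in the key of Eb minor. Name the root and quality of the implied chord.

The figures 7/5/3 indicate a seventh chord in root position.
In root position the bass is the root, so the root is Cb.
The chord tones are Cb, Eb, Gb, Bb, giving Cb major seventh.

Cb major seventh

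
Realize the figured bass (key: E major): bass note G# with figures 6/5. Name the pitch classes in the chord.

G#, B, D#, E

The written figures 6/5 are shorthand for 6/5/3: the 3 is implied.
A third above G# in this key is B.
A fifth above G# in this key is D#.
A sixth above G# in this key is E.
Together with the bass G#, this spells E major seventh in first inversion.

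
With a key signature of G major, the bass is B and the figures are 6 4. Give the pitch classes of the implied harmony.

A fourth above B in this key is E.
A sixth above B in this key is G.
Together with the bass B, this spells E minor in second inversion.

B, E, G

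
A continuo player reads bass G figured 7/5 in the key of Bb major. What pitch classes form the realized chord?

G, Bb, D, F

The written figures 7/5 are shorthand for 7/5/3: the 3 is implied.
A third above G in this key is Bb.
A fifth above G in this key is D.
A seventh above G in this key is F.
Together with the bass G, this spells G minor seventh in root position.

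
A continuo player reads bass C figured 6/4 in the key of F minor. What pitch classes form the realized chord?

A fourth above C in this key is F.
A sixth above C in this key is Ab.
Together with the bass C, this spells F minor in second inversion.

C, F, Ab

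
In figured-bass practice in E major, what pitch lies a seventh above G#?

F#

Counting 6 letter steps above G# lands on F; in E major, that letter is F#.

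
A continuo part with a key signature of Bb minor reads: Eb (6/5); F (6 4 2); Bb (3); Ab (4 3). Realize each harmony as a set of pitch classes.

Eb, Gb, Bb, C | F, Gb, Bb, Db | Bb, Db, F | Ab, C, Db, F

Eb (6/5/3): Eb, Gb, Bb, C.
F (6/4/2): F, Gb, Bb, Db.
Bb (5/3): Bb, Db, F.
Ab (6/4/3): Ab, C, Db, F.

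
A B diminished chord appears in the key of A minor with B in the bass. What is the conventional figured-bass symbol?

no figures

B is the root of B diminished, so the chord is in root position.
A triad in root position is figured 5/3, conventionally abbreviated (no figures — root-position triad).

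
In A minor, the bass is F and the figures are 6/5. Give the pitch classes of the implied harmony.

F, A, C, D

The written figures 6/5 are shorthand for 6/5/3: the 3 is implied.
A third above F in this key is A.
A fifth above F in this key is C.
A sixth above F in this key is D.
Together with the bass F, this spells D minor seventh in first inversion.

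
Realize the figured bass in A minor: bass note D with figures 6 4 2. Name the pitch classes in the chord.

D, E, G, B

A second above D in this key is E.
A fourth above D in this key is G.
A sixth above D in this key is B.
Together with the bass D, this spells E minor seventh in third inversion.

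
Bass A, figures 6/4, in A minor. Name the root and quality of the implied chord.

The figures 6/4 indicate a triad in second inversion.
In second inversion the root lies a fourth above the bass: a fourth above A in A minor is D.
The chord tones are A, D, F, giving D minor.

D minor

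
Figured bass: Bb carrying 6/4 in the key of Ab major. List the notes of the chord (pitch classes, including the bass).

A fourth above Bb in this key is Eb.
A sixth above Bb in this key is G.
Together with the bass Bb, this spells Eb major in second inversion.

Bb, Eb, G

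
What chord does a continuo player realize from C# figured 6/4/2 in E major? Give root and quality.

D# half-diminished seventh

The figures 6/4/2 indicate a seventh chord in third inversion.
In third inversion the root lies a second above the bass: a second above C# in E major is D#.
The chord tones are C#, D#, F#, A, giving D# half-diminished seventh.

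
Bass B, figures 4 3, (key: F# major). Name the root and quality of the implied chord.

E# half-diminished seventh

The figures 4 3 indicate a seventh chord in second inversion.
In second inversion the root lies a fourth above the bass: a fourth above B in F# major is E#.
The chord tones are B, D#, E#, G#, giving E# half-diminished seventh.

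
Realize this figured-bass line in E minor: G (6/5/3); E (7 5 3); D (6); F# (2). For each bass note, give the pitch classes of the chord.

G (6/5/3): G, B, D, E.
E (7/5/3): E, G, B, D.
D (6/3): D, F#, B.
F# (6/4/2): F#, G, B, D.

G, B, D, E | E, G, B, D | D, F#, B | F#, G, B, D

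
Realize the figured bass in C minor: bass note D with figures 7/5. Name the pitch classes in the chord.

The written figures 7/5 are shorthand for 7/5/3: the 3 is implied.
A third above D in this key is F.
A fifth above D in this key is Ab.
A seventh above D in this key is C.
Together with the bass D, this spells D half-diminished seventh in root position.

D, F, Ab, C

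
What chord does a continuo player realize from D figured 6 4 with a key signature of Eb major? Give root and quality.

The figures 6 4 indicate a triad in second inversion.
In second inversion the root lies a fourth above the bass: a fourth above D in Eb major is G.
The chord tones are D, G, Bb, giving G minor.

G minor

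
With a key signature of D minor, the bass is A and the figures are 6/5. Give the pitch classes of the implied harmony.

A, C, E, F

The written figures 6/5 are shorthand for 6/5/3: the 3 is implied.
A third above A in this key is C.
A fifth above A in this key is E.
A sixth above A in this key is F.
Together with the bass A, this spells F major seventh in first inversion.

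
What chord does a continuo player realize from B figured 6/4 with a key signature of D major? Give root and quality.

E minor

The figures 6/4 indicate a triad in second inversion.
In second inversion the root lies a fourth above the bass: a fourth above B in D major is E.
The chord tones are B, E, G, giving E minor.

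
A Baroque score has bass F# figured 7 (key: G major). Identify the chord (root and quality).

The figures 7 indicate a seventh chord in root position.
In root position the bass is the root, so the root is F#.
The chord tones are F#, A, C, E, giving F# half-diminished seventh.

F# half-diminished seventh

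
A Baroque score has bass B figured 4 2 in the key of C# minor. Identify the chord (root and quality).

The figures 4 2 indicate a seventh chord in third inversion.
In third inversion the root lies a second above the bass: a second above B in C# minor is C#.
The chord tones are B, C#, E, G#, giving C# minor seventh.

C# minor seventh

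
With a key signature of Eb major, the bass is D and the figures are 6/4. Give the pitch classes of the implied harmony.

A fourth above D in this key is G.
A sixth above D in this key is Bb.
Together with the bass D, this spells G minor in second inversion.

D, G, Bb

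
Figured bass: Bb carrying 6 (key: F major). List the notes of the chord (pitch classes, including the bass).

The written figures 6 are shorthand for 6/3: the 3 is implied.
A third above Bb in this key is D.
A sixth above Bb in this key is G.
Together with the bass Bb, this spells G minor in first inversion.

Bb, D, G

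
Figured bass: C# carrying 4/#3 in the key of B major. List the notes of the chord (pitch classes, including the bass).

C#, E#, F#, A#

The written figures 4/#3 are shorthand for 6/4/3: the 6 is implied.
A third above C# in this key is E, raised to E# by the sharp.
A fourth above C# in this key is F#.
A sixth above C# in this key is A#.
Together with the bass C#, this spells F# major seventh in second inversion.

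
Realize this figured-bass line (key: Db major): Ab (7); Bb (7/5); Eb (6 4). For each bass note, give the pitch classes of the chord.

Ab, C, Eb, Gb | Bb, Db, F, Ab | Eb, Ab, C

Ab (7/5/3): Ab, C, Eb, Gb.
Bb (7/5/3): Bb, Db, F, Ab.
Eb (6/4): Eb, Ab, C.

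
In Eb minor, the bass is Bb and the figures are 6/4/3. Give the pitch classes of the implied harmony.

A third above Bb in this key is Db.
A fourth above Bb in this key is Eb.
A sixth above Bb in this key is Gb.
Together with the bass Bb, this spells Eb minor seventh in second inversion.

Bb, Db, Eb, Gb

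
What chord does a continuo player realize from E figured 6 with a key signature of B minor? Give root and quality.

The figures 6 indicate a triad in first inversion.
In first inversion the root lies a sixth above the bass: a sixth above E in B minor is C#.
The chord tones are E, G, C#, giving C# diminished.

C# diminished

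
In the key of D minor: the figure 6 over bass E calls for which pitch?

Counting 5 letter steps above E lands on C; in D minor, that letter is C.

C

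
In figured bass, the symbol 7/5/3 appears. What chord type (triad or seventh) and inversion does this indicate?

seventh chord, root position

Intervals of 7/5/3 above the bass form a seventh chord; the bass is the root, so this is root position.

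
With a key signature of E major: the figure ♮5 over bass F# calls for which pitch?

C

Counting 4 letter steps above F# lands on C; in E major, that letter is C#.
The ♮5 figure makes it natural, giving C.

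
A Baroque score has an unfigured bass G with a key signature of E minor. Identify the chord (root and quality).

An unfigured bass indicates a triad in root position.
In root position the bass is the root, so the root is G.
The chord tones are G, B, D, giving G major.

G major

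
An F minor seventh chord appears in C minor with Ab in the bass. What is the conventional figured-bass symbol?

6/5

Ab is the third of F minor seventh, so the chord is in first inversion.
A seventh chord in first inversion is figured 6/5/3, conventionally abbreviated 6/5.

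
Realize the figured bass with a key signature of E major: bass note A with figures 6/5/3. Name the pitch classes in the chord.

A, C#, E, F#

A third above A in this key is C#.
A fifth above A in this key is E.
A sixth above A in this key is F#.
Together with the bass A, this spells F# minor seventh in first inversion.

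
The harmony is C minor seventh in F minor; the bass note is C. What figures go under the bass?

C is the root of C minor seventh, so the chord is in root position.
A seventh chord in root position is figured 7/5/3, conventionally abbreviated 7.

7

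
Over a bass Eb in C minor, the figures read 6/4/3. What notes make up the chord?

Eb, G, Ab, C

A third above Eb in this key is G.
A fourth above Eb in this key is Ab.
A sixth above Eb in this key is C.
Together with the bass Eb, this spells Ab major seventh in second inversion.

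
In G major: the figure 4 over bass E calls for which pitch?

A

Counting 3 letter steps above E lands on A; in G major, that letter is A.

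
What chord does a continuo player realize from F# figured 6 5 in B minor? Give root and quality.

D major seventh

The figures 6 5 indicate a seventh chord in first inversion.
In first inversion the root lies a sixth above the bass: a sixth above F# in B minor is D.
The chord tones are F#, A, C#, D, giving D major seventh.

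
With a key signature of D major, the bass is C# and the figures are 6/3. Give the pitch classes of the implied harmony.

A third above C# in this key is E.
A sixth above C# in this key is A.
Together with the bass C#, this spells A major in first inversion.

C#, E, A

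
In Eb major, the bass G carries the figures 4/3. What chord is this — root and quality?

C minor seventh

The figures 4/3 indicate a seventh chord in second inversion.
In second inversion the root lies a fourth above the bass: a fourth above G in Eb major is C.
The chord tones are G, Bb, C, Eb, giving C minor seventh.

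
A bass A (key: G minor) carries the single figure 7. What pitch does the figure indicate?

Counting 6 letter steps above A lands on G; in G minor, that letter is G.

G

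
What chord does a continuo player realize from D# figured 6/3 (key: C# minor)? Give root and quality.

The figures 6/3 indicate a triad in first inversion.
In first inversion the root lies a sixth above the bass: a sixth above D# in C# minor is B.
The chord tones are D#, F#, B, giving B major.

B major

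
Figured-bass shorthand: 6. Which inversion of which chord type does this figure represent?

triad, first inversion

6 is shorthand for 6/3.
Intervals of 6/3 above the bass form a triad; the bass is the third, so this is first inversion.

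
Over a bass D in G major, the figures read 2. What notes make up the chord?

The written figures 2 are shorthand for 6/4/2: the 6/4 are implied.
A second above D in this key is E.
A fourth above D in this key is G.
A sixth above D in this key is B.
Together with the bass D, this spells E minor seventh in third inversion.

D, E, G, B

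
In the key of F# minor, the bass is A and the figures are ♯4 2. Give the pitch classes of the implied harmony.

The written figures ♯4 2 are shorthand for 6/4/2: the 6 is implied.
A second above A in this key is B.
A fourth above A in this key is D, raised to D# by the sharp.
A sixth above A in this key is F#.
Together with the bass A, this spells B dominant seventh in third inversion.

A, B, D#, F#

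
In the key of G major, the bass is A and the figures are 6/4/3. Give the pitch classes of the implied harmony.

A third above A in this key is C.
A fourth above A in this key is D.
A sixth above A in this key is F#.
Together with the bass A, this spells D dominant seventh in second inversion.

A, C, D, F#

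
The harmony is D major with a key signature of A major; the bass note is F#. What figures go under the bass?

6

F# is the third of D major, so the chord is in first inversion.
A triad in first inversion is figured 6/3, conventionally abbreviated 6.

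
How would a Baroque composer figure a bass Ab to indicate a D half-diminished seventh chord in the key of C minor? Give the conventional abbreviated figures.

Ab is the fifth of D half-diminished seventh, so the chord is in second inversion.
A seventh chord in second inversion is figured 6/4/3, conventionally abbreviated 4/3.

4/3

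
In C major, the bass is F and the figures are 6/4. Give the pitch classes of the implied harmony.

A fourth above F in this key is B.
A sixth above F in this key is D.
Together with the bass F, this spells B diminished in second inversion.

F, B, D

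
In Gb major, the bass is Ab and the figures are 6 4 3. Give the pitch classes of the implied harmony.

A third above Ab in this key is Cb.
A fourth above Ab in this key is Db.
A sixth above Ab in this key is F.
Together with the bass Ab, this spells Db dominant seventh in second inversion.

Ab, Cb, Db, F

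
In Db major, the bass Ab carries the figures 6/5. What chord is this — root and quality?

F minor seventh

The figures 6/5 indicate a seventh chord in first inversion.
In first inversion the root lies a sixth above the bass: a sixth above Ab in Db major is F.
The chord tones are Ab, C, Eb, F, giving F minor seventh.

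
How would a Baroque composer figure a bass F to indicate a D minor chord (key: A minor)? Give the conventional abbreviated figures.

6

F is the third of D minor, so the chord is in first inversion.
A triad in first inversion is figured 6/3, conventionally abbreviated 6.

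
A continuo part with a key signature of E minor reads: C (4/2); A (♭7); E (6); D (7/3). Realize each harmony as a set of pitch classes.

C, D, F#, A | A, C, E, Gb | E, G, C | D, F#, A, C

C (6/4/2): C, D, F#, A.
A (b7/5/3): A, C, E, Gb.
E (6/3): E, G, C.
D (7/5/3): D, F#, A, C.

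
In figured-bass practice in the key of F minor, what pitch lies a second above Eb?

F

Counting 1 letter step above Eb lands on F; in F minor, that letter is F.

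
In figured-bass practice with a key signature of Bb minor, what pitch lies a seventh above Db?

C

Counting 6 letter steps above Db lands on C; in Bb minor, that letter is C.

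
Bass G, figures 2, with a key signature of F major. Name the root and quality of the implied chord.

The figures 2 indicate a seventh chord in third inversion.
In third inversion the root lies a second above the bass: a second above G in F major is A.
The chord tones are G, A, C, E, giving A minor seventh.

A minor seventh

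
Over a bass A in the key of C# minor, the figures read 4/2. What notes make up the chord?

A, B, D#, F#

The written figures 4/2 are shorthand for 6/4/2: the 6 is implied.
A second above A in this key is B.
A fourth above A in this key is D#.
A sixth above A in this key is F#.
Together with the bass A, this spells B dominant seventh in third inversion.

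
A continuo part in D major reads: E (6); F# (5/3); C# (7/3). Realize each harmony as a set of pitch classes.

E, G, C# | F#, A, C# | C#, E, G, B

E (6/3): E, G, C#.
F# (5/3): F#, A, C#.
C# (7/5/3): C#, E, G, B.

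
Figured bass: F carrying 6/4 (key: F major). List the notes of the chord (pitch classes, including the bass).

F, Bb, D

A fourth above F in this key is Bb.
A sixth above F in this key is D.
Together with the bass F, this spells Bb major in second inversion.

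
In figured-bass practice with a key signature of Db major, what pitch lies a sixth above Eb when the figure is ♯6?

Counting 5 letter steps above Eb lands on C; in Db major, that letter is C.
The #6 figure raises it a semitone, giving C#.

C#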